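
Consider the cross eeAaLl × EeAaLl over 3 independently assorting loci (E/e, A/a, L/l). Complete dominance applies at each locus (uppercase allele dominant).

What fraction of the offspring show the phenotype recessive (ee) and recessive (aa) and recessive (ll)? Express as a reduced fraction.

eeAaLl gametes: eAL×2, eAl×2, eaL×2, eal×2
EeAaLl gametes: EAL×1, EAl×1, EaL×1, Eal×1, eAL×1, eAl×1, eaL×1, eal×1
eeAaLl×EeAaLl grid (8·8=64): EeAALL=2 EeAALl=4 EeAAll=2 EeAaLL=4 EeAaLl=8 EeAall=4 EeaaLL=2 EeaaLl=4 Eeaall=2 eeAALL=2 eeAALl=4 eeAAll=2 eeAaLL=4 eeAaLl=8 eeAall=4 eeaaLL=2 eeaaLl=4 eeaall=2
ee aa ll hits 2/64; gcd=2; 2÷2/64÷2 = 1/32

P(ee aa ll) = 1/32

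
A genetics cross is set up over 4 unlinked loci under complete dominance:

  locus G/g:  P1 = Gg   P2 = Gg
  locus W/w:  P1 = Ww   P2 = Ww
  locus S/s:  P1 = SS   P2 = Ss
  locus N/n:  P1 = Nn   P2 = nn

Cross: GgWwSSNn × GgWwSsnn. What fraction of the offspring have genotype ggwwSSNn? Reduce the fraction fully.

GgWwSSNn gametes: GWSN×2, GWSn×2, GwSN×2, GwSn×2, gWSN×2, gWSn×2, gwSN×2, gwSn×2
GgWwSsnn gametes: GWSn×2, GWsn×2, GwSn×2, Gwsn×2, gWSn×2, gWsn×2, gwSn×2, gwsn×2
GgWwSSNn×GgWwSsnn grid (16·16=256): GGWWSSNn=4 GGWWSSnn=4 GGWWSsNn=4 GGWWSsnn=4 GGWwSSNn=8 GGWwSSnn=8 GGWwSsNn=8 GGWwSsnn=8 GGwwSSNn=4 GGwwSSnn=4 GGwwSsNn=4 GGwwSsnn=4 GgWWSSNn=8 GgWWSSnn=8 GgWWSsNn=8 GgWWSsnn=8 GgWwSSNn=16 GgWwSSnn=16 GgWwSsNn=16 GgWwSsnn=16 GgwwSSNn=8 GgwwSSnn=8 GgwwSsNn=8 GgwwSsnn=8 ggWWSSNn=4 ggWWSSnn=4 ggWWSsNn=4 ggWWSsnn=4 ggWwSSNn=8 ggWwSSnn=8 ggWwSsNn=8 ggWwSsnn=8 ggwwSSNn=4 ggwwSSnn=4 ggwwSsNn=4 ggwwSsnn=4
ggwwSSNn hits 4/256; gcd=4; 4÷4/256÷4 = 1/64

P(ggwwSSNn) = 1/64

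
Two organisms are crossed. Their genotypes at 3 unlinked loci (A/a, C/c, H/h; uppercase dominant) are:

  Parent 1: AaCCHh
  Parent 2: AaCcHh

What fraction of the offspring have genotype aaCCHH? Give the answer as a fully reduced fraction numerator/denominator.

AaCCHh gametes: ACH×2, ACh×2, aCH×2, aCh×2
AaCcHh gametes: ACH×1, ACh×1, AcH×1, Ach×1, aCH×1, aCh×1, acH×1, ach×1
AaCCHh×AaCcHh grid (8·8=64): AACCHH=2 AACCHh=4 AACChh=2 AACcHH=2 AACcHh=4 AACchh=2 AaCCHH=4 AaCCHh=8 AaCChh=4 AaCcHH=4 AaCcHh=8 AaCchh=4 aaCCHH=2 aaCCHh=4 aaCChh=2 aaCcHH=2 aaCcHh=4 aaCchh=2
aaCCHH hits 2/64; gcd=2; 2÷2/64÷2 = 1/32

P(aaCCHH) = 1/32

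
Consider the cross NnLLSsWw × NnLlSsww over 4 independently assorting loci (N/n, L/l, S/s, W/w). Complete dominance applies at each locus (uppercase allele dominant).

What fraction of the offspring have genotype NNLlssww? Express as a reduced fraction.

NnLLSsWw gametes: NLSW×2, NLSw×2, NLsW×2, NLsw×2, nLSW×2, nLSw×2, nLsW×2, nLsw×2
NnLlSsww gametes: NLSw×2, NLsw×2, NlSw×2, Nlsw×2, nLSw×2, nLsw×2, nlSw×2, nlsw×2
NnLLSsWw×NnLlSsww grid (16·16=256): NNLLSSWw=4 NNLLSSww=4 NNLLSsWw=8 NNLLSsww=8 NNLLssWw=4 NNLLssww=4 NNLlSSWw=4 NNLlSSww=4 NNLlSsWw=8 NNLlSsww=8 NNLlssWw=4 NNLlssww=4 NnLLSSWw=8 NnLLSSww=8 NnLLSsWw=16 NnLLSsww=16 NnLLssWw=8 NnLLssww=8 NnLlSSWw=8 NnLlSSww=8 NnLlSsWw=16 NnLlSsww=16 NnLlssWw=8 NnLlssww=8 nnLLSSWw=4 nnLLSSww=4 nnLLSsWw=8 nnLLSsww=8 nnLLssWw=4 nnLLssww=4 nnLlSSWw=4 nnLlSSww=4 nnLlSsWw=8 nnLlSsww=8 nnLlssWw=4 nnLlssww=4
NNLlssww hits 4/256; gcd=4; 4÷4/256÷4 = 1/64

P(NNLlssww) = 1/64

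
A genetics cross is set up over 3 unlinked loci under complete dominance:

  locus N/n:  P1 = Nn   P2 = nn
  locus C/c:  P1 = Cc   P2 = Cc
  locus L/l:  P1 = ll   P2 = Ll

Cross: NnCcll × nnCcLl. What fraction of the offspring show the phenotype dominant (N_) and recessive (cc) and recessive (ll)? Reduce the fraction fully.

P(N_ cc ll) = 1/16

NnCcll gametes: NCl×2, Ncl×2, nCl×2, ncl×2
nnCcLl gametes: nCL×2, nCl×2, ncL×2, ncl×2
NnCcll×nnCcLl grid (8·8=64): NnCCLl=4 NnCCll=4 NnCcLl=8 NnCcll=8 NnccLl=4 Nnccll=4 nnCCLl=4 nnCCll=4 nnCcLl=8 nnCcll=8 nnccLl=4 nnccll=4
N_ cc ll hits 4/64; gcd=4; 4÷4/64÷4 = 1/16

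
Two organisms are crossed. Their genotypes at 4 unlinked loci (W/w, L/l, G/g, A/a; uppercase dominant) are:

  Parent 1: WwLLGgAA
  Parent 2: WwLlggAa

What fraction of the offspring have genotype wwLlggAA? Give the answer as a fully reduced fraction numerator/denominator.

WwLLGgAA gametes: WLGA×4, WLgA×4, wLGA×4, wLgA×4
WwLlggAa gametes: WLgA×2, WLga×2, WlgA×2, Wlga×2, wLgA×2, wLga×2, wlgA×2, wlga×2
WwLLGgAA×WwLlggAa grid (16·16=256): WWLLGgAA=8 WWLLGgAa=8 WWLLggAA=8 WWLLggAa=8 WWLlGgAA=8 WWLlGgAa=8 WWLlggAA=8 WWLlggAa=8 WwLLGgAA=16 WwLLGgAa=16 WwLLggAA=16 WwLLggAa=16 WwLlGgAA=16 WwLlGgAa=16 WwLlggAA=16 WwLlggAa=16 wwLLGgAA=8 wwLLGgAa=8 wwLLggAA=8 wwLLggAa=8 wwLlGgAA=8 wwLlGgAa=8 wwLlggAA=8 wwLlggAa=8
wwLlggAA hits 8/256; gcd=8; 8÷8/256÷8 = 1/32

P(wwLlggAA) = 1/32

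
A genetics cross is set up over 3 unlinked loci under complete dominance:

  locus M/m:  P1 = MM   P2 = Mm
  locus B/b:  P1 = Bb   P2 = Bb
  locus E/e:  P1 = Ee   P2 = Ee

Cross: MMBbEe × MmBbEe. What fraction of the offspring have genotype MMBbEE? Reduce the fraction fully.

MMBbEe gametes: MBE×2, MBe×2, MbE×2, Mbe×2
MmBbEe gametes: MBE×1, MBe×1, MbE×1, Mbe×1, mBE×1, mBe×1, mbE×1, mbe×1
MMBbEe×MmBbEe grid (8·8=64): MMBBEE=2 MMBBEe=4 MMBBee=2 MMBbEE=4 MMBbEe=8 MMBbee=4 MMbbEE=2 MMbbEe=4 MMbbee=2 MmBBEE=2 MmBBEe=4 MmBBee=2 MmBbEE=4 MmBbEe=8 MmBbee=4 MmbbEE=2 MmbbEe=4 Mmbbee=2
MMBbEE hits 4/64; gcd=4; 4÷4/64÷4 = 1/16

P(MMBbEE) = 1/16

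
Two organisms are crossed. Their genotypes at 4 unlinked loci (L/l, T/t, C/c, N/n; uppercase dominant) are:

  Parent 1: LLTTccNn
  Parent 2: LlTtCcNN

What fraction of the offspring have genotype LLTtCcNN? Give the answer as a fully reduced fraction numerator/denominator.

LLTTccNn gametes: LTcN×8, LTcn×8
LlTtCcNN gametes: LTCN×2, LTcN×2, LtCN×2, LtcN×2, lTCN×2, lTcN×2, ltCN×2, ltcN×2
LLTTccNn×LlTtCcNN grid (16·16=256): LLTTCcNN=16 LLTTCcNn=16 LLTTccNN=16 LLTTccNn=16 LLTtCcNN=16 LLTtCcNn=16 LLTtccNN=16 LLTtccNn=16 LlTTCcNN=16 LlTTCcNn=16 LlTTccNN=16 LlTTccNn=16 LlTtCcNN=16 LlTtCcNn=16 LlTtccNN=16 LlTtccNn=16
LLTtCcNN hits 16/256; gcd=16; 16÷16/256÷16 = 1/16

P(LLTtCcNN) = 1/16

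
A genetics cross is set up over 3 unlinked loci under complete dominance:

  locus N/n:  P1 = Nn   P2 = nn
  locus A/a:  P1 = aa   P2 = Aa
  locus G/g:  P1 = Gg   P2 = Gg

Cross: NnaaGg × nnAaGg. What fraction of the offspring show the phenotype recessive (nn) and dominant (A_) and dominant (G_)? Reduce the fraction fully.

P(nn A_ G_) = 3/16

NnaaGg gametes: NaG×2, Nag×2, naG×2, nag×2
nnAaGg gametes: nAG×2, nAg×2, naG×2, nag×2
NnaaGg×nnAaGg grid (8·8=64): NnAaGG=4 NnAaGg=8 NnAagg=4 NnaaGG=4 NnaaGg=8 Nnaagg=4 nnAaGG=4 nnAaGg=8 nnAagg=4 nnaaGG=4 nnaaGg=8 nnaagg=4
nn A_ G_ hits 12/64; gcd=4; 12÷4/64÷4 = 3/16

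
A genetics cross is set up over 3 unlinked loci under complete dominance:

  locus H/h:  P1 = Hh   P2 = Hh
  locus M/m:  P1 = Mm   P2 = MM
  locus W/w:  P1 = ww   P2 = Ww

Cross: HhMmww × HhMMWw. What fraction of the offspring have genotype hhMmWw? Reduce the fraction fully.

HhMmww gametes: HMw×2, Hmw×2, hMw×2, hmw×2
HhMMWw gametes: HMW×2, HMw×2, hMW×2, hMw×2
HhMmww×HhMMWw grid (8·8=64): HHMMWw=4 HHMMww=4 HHMmWw=4 HHMmww=4 HhMMWw=8 HhMMww=8 HhMmWw=8 HhMmww=8 hhMMWw=4 hhMMww=4 hhMmWw=4 hhMmww=4
hhMmWw hits 4/64; gcd=4; 4÷4/64÷4 = 1/16

P(hhMmWw) = 1/16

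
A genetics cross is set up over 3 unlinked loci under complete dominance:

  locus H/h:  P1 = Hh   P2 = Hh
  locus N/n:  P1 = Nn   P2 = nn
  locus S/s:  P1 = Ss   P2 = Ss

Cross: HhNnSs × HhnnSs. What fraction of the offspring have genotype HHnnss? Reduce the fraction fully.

P(HHnnss) = 1/32

HhNnSs gametes: HNS×1, HNs×1, HnS×1, Hns×1, hNS×1, hNs×1, hnS×1, hns×1
HhnnSs gametes: HnS×2, Hns×2, hnS×2, hns×2
HhNnSs×HhnnSs grid (8·8=64): HHNnSS=2 HHNnSs=4 HHNnss=2 HHnnSS=2 HHnnSs=4 HHnnss=2 HhNnSS=4 HhNnSs=8 HhNnss=4 HhnnSS=4 HhnnSs=8 Hhnnss=4 hhNnSS=2 hhNnSs=4 hhNnss=2 hhnnSS=2 hhnnSs=4 hhnnss=2
HHnnss hits 2/64; gcd=2; 2÷2/64÷2 = 1/32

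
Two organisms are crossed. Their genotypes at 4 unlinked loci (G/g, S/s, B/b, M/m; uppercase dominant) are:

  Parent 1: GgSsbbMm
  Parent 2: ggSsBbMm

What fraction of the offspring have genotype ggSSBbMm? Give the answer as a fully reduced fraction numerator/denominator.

GgSsbbMm gametes: GSbM×2, GSbm×2, GsbM×2, Gsbm×2, gSbM×2, gSbm×2, gsbM×2, gsbm×2
ggSsBbMm gametes: gSBM×2, gSBm×2, gSbM×2, gSbm×2, gsBM×2, gsBm×2, gsbM×2, gsbm×2
GgSsbbMm×ggSsBbMm grid (16·16=256): GgSSBbMM=4 GgSSBbMm=8 GgSSBbmm=4 GgSSbbMM=4 GgSSbbMm=8 GgSSbbmm=4 GgSsBbMM=8 GgSsBbMm=16 GgSsBbmm=8 GgSsbbMM=8 GgSsbbMm=16 GgSsbbmm=8 GgssBbMM=4 GgssBbMm=8 GgssBbmm=4 GgssbbMM=4 GgssbbMm=8 Ggssbbmm=4 ggSSBbMM=4 ggSSBbMm=8 ggSSBbmm=4 ggSSbbMM=4 ggSSbbMm=8 ggSSbbmm=4 ggSsBbMM=8 ggSsBbMm=16 ggSsBbmm=8 ggSsbbMM=8 ggSsbbMm=16 ggSsbbmm=8 ggssBbMM=4 ggssBbMm=8 ggssBbmm=4 ggssbbMM=4 ggssbbMm=8 ggssbbmm=4
ggSSBbMm hits 8/256; gcd=8; 8÷8/256÷8 = 1/32

P(ggSSBbMm) = 1/32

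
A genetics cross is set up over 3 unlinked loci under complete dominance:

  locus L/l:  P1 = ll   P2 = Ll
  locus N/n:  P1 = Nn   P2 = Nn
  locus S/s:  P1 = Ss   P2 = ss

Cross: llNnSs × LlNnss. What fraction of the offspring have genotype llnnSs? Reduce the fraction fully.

llNnSs gametes: lNS×2, lNs×2, lnS×2, lns×2
LlNnss gametes: LNs×2, Lns×2, lNs×2, lns×2
llNnSs×LlNnss grid (8·8=64): LlNNSs=4 LlNNss=4 LlNnSs=8 LlNnss=8 LlnnSs=4 Llnnss=4 llNNSs=4 llNNss=4 llNnSs=8 llNnss=8 llnnSs=4 llnnss=4
llnnSs hits 4/64; gcd=4; 4÷4/64÷4 = 1/16

P(llnnSs) = 1/16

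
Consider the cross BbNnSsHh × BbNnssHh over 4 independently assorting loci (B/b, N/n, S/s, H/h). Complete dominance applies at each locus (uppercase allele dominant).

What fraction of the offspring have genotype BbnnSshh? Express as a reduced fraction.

BbNnSsHh gametes: BNSH×1, BNSh×1, BNsH×1, BNsh×1, BnSH×1, BnSh×1, BnsH×1, Bnsh×1, bNSH×1, bNSh×1, bNsH×1, bNsh×1, bnSH×1, bnSh×1, bnsH×1, bnsh×1
BbNnssHh gametes: BNsH×2, BNsh×2, BnsH×2, Bnsh×2, bNsH×2, bNsh×2, bnsH×2, bnsh×2
BbNnSsHh×BbNnssHh grid (16·16=256): BBNNSsHH=2 BBNNSsHh=4 BBNNSshh=2 BBNNssHH=2 BBNNssHh=4 BBNNsshh=2 BBNnSsHH=4 BBNnSsHh=8 BBNnSshh=4 BBNnssHH=4 BBNnssHh=8 BBNnsshh=4 BBnnSsHH=2 BBnnSsHh=4 BBnnSshh=2 BBnnssHH=2 BBnnssHh=4 BBnnsshh=2 BbNNSsHH=4 BbNNSsHh=8 BbNNSshh=4 BbNNssHH=4 BbNNssHh=8 BbNNsshh=4 BbNnSsHH=8 BbNnSsHh=16 BbNnSshh=8 BbNnssHH=8 BbNnssHh=16 BbNnsshh=8 BbnnSsHH=4 BbnnSsHh=8 BbnnSshh=4 BbnnssHH=4 BbnnssHh=8 Bbnnsshh=4 bbNNSsHH=2 bbNNSsHh=4 bbNNSshh=2 bbNNssHH=2 bbNNssHh=4 bbNNsshh=2 bbNnSsHH=4 bbNnSsHh=8 bbNnSshh=4 bbNnssHH=4 bbNnssHh=8 bbNnsshh=4 bbnnSsHH=2 bbnnSsHh=4 bbnnSshh=2 bbnnssHH=2 bbnnssHh=4 bbnnsshh=2
BbnnSshh hits 4/256; gcd=4; 4÷4/256÷4 = 1/64

P(BbnnSshh) = 1/64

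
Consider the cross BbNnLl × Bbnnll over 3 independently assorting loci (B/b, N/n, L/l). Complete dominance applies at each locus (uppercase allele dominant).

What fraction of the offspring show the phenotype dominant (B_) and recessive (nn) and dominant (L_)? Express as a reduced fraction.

P(B_ nn L_) = 3/16

BbNnLl gametes: BNL×1, BNl×1, BnL×1, Bnl×1, bNL×1, bNl×1, bnL×1, bnl×1
Bbnnll gametes: Bnl×4, bnl×4
BbNnLl×Bbnnll grid (8·8=64): BBNnLl=4 BBNnll=4 BBnnLl=4 BBnnll=4 BbNnLl=8 BbNnll=8 BbnnLl=8 Bbnnll=8 bbNnLl=4 bbNnll=4 bbnnLl=4 bbnnll=4
B_ nn L_ hits 12/64; gcd=4; 12÷4/64÷4 = 3/16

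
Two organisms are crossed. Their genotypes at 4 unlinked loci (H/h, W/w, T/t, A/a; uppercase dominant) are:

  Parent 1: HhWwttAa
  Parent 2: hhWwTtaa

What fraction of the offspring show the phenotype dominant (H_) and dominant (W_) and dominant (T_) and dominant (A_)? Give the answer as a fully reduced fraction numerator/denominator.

HhWwttAa gametes: HWtA×2, HWta×2, HwtA×2, Hwta×2, hWtA×2, hWta×2, hwtA×2, hwta×2
hhWwTtaa gametes: hWTa×4, hWta×4, hwTa×4, hwta×4
HhWwttAa×hhWwTtaa grid (16·16=256): HhWWTtAa=8 HhWWTtaa=8 HhWWttAa=8 HhWWttaa=8 HhWwTtAa=16 HhWwTtaa=16 HhWwttAa=16 HhWwttaa=16 HhwwTtAa=8 HhwwTtaa=8 HhwwttAa=8 Hhwwttaa=8 hhWWTtAa=8 hhWWTtaa=8 hhWWttAa=8 hhWWttaa=8 hhWwTtAa=16 hhWwTtaa=16 hhWwttAa=16 hhWwttaa=16 hhwwTtAa=8 hhwwTtaa=8 hhwwttAa=8 hhwwttaa=8
H_ W_ T_ A_ hits 24/256; gcd=8; 24÷8/256÷8 = 3/32

P(H_ W_ T_ A_) = 3/32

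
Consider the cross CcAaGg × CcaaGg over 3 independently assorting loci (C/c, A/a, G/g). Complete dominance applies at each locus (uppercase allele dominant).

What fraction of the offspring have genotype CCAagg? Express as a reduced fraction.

P(CCAagg) = 1/32

CcAaGg gametes: CAG×1, CAg×1, CaG×1, Cag×1, cAG×1, cAg×1, caG×1, cag×1
CcaaGg gametes: CaG×2, Cag×2, caG×2, cag×2
CcAaGg×CcaaGg grid (8·8=64): CCAaGG=2 CCAaGg=4 CCAagg=2 CCaaGG=2 CCaaGg=4 CCaagg=2 CcAaGG=4 CcAaGg=8 CcAagg=4 CcaaGG=4 CcaaGg=8 Ccaagg=4 ccAaGG=2 ccAaGg=4 ccAagg=2 ccaaGG=2 ccaaGg=4 ccaagg=2
CCAagg hits 2/64; gcd=2; 2÷2/64÷2 = 1/32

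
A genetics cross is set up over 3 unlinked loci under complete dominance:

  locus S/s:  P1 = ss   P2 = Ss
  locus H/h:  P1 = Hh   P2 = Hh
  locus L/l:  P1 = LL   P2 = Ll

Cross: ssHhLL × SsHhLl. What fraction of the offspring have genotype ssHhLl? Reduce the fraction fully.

ssHhLL gametes: sHL×4, shL×4
SsHhLl gametes: SHL×1, SHl×1, ShL×1, Shl×1, sHL×1, sHl×1, shL×1, shl×1
ssHhLL×SsHhLl grid (8·8=64): SsHHLL=4 SsHHLl=4 SsHhLL=8 SsHhLl=8 SshhLL=4 SshhLl=4 ssHHLL=4 ssHHLl=4 ssHhLL=8 ssHhLl=8 sshhLL=4 sshhLl=4
ssHhLl hits 8/64; gcd=8; 8÷8/64÷8 = 1/8

P(ssHhLl) = 1/8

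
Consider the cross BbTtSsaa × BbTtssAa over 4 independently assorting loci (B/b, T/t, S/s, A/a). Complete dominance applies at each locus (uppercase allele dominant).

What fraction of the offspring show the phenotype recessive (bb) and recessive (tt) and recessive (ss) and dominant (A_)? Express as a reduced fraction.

BbTtSsaa gametes: BTSa×2, BTsa×2, BtSa×2, Btsa×2, bTSa×2, bTsa×2, btSa×2, btsa×2
BbTtssAa gametes: BTsA×2, BTsa×2, BtsA×2, Btsa×2, bTsA×2, bTsa×2, btsA×2, btsa×2
BbTtSsaa×BbTtssAa grid (16·16=256): BBTTSsAa=4 BBTTSsaa=4 BBTTssAa=4 BBTTssaa=4 BBTtSsAa=8 BBTtSsaa=8 BBTtssAa=8 BBTtssaa=8 BBttSsAa=4 BBttSsaa=4 BBttssAa=4 BBttssaa=4 BbTTSsAa=8 BbTTSsaa=8 BbTTssAa=8 BbTTssaa=8 BbTtSsAa=16 BbTtSsaa=16 BbTtssAa=16 BbTtssaa=16 BbttSsAa=8 BbttSsaa=8 BbttssAa=8 Bbttssaa=8 bbTTSsAa=4 bbTTSsaa=4 bbTTssAa=4 bbTTssaa=4 bbTtSsAa=8 bbTtSsaa=8 bbTtssAa=8 bbTtssaa=8 bbttSsAa=4 bbttSsaa=4 bbttssAa=4 bbttssaa=4
bb tt ss A_ hits 4/256; gcd=4; 4÷4/256÷4 = 1/64

P(bb tt ss A_) = 1/64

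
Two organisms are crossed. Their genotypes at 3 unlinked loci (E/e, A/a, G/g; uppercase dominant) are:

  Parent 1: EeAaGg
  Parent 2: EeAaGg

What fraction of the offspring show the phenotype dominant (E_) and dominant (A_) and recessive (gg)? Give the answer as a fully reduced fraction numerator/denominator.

EeAaGg gametes: EAG×1, EAg×1, EaG×1, Eag×1, eAG×1, eAg×1, eaG×1, eag×1
EeAaGg gametes: EAG×1, EAg×1, EaG×1, Eag×1, eAG×1, eAg×1, eaG×1, eag×1
EeAaGg×EeAaGg grid (8·8=64): EEAAGG=1 EEAAGg=2 EEAAgg=1 EEAaGG=2 EEAaGg=4 EEAagg=2 EEaaGG=1 EEaaGg=2 EEaagg=1 EeAAGG=2 EeAAGg=4 EeAAgg=2 EeAaGG=4 EeAaGg=8 EeAagg=4 EeaaGG=2 EeaaGg=4 Eeaagg=2 eeAAGG=1 eeAAGg=2 eeAAgg=1 eeAaGG=2 eeAaGg=4 eeAagg=2 eeaaGG=1 eeaaGg=2 eeaagg=1
E_ A_ gg hits 9/64; gcd=1; 9÷1/64÷1 = 9/64

P(E_ A_ gg) = 9/64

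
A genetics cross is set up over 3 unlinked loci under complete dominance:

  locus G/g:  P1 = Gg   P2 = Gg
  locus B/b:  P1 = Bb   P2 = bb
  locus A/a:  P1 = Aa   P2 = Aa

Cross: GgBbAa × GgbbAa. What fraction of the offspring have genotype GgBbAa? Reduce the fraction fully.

GgBbAa gametes: GBA×1, GBa×1, GbA×1, Gba×1, gBA×1, gBa×1, gbA×1, gba×1
GgbbAa gametes: GbA×2, Gba×2, gbA×2, gba×2
GgBbAa×GgbbAa grid (8·8=64): GGBbAA=2 GGBbAa=4 GGBbaa=2 GGbbAA=2 GGbbAa=4 GGbbaa=2 GgBbAA=4 GgBbAa=8 GgBbaa=4 GgbbAA=4 GgbbAa=8 Ggbbaa=4 ggBbAA=2 ggBbAa=4 ggBbaa=2 ggbbAA=2 ggbbAa=4 ggbbaa=2
GgBbAa hits 8/64; gcd=8; 8÷8/64÷8 = 1/8

P(GgBbAa) = 1/8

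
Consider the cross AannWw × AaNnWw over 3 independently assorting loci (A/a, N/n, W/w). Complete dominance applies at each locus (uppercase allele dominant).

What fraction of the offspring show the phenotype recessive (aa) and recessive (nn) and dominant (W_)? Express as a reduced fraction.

AannWw gametes: AnW×2, Anw×2, anW×2, anw×2
AaNnWw gametes: ANW×1, ANw×1, AnW×1, Anw×1, aNW×1, aNw×1, anW×1, anw×1
AannWw×AaNnWw grid (8·8=64): AANnWW=2 AANnWw=4 AANnww=2 AAnnWW=2 AAnnWw=4 AAnnww=2 AaNnWW=4 AaNnWw=8 AaNnww=4 AannWW=4 AannWw=8 Aannww=4 aaNnWW=2 aaNnWw=4 aaNnww=2 aannWW=2 aannWw=4 aannww=2
aa nn W_ hits 6/64; gcd=2; 6÷2/64÷2 = 3/32

P(aa nn W_) = 3/32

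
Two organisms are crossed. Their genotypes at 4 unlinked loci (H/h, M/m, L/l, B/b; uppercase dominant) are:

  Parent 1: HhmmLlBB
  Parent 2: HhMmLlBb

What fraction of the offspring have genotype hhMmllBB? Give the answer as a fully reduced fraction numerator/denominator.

HhmmLlBB gametes: HmLB×4, HmlB×4, hmLB×4, hmlB×4
HhMmLlBb gametes: HMLB×1, HMLb×1, HMlB×1, HMlb×1, HmLB×1, HmLb×1, HmlB×1, Hmlb×1, hMLB×1, hMLb×1, hMlB×1, hMlb×1, hmLB×1, hmLb×1, hmlB×1, hmlb×1
HhmmLlBB×HhMmLlBb grid (16·16=256): HHMmLLBB=4 HHMmLLBb=4 HHMmLlBB=8 HHMmLlBb=8 HHMmllBB=4 HHMmllBb=4 HHmmLLBB=4 HHmmLLBb=4 HHmmLlBB=8 HHmmLlBb=8 HHmmllBB=4 HHmmllBb=4 HhMmLLBB=8 HhMmLLBb=8 HhMmLlBB=16 HhMmLlBb=16 HhMmllBB=8 HhMmllBb=8 HhmmLLBB=8 HhmmLLBb=8 HhmmLlBB=16 HhmmLlBb=16 HhmmllBB=8 HhmmllBb=8 hhMmLLBB=4 hhMmLLBb=4 hhMmLlBB=8 hhMmLlBb=8 hhMmllBB=4 hhMmllBb=4 hhmmLLBB=4 hhmmLLBb=4 hhmmLlBB=8 hhmmLlBb=8 hhmmllBB=4 hhmmllBb=4
hhMmllBB hits 4/256; gcd=4; 4÷4/256÷4 = 1/64

P(hhMmllBB) = 1/64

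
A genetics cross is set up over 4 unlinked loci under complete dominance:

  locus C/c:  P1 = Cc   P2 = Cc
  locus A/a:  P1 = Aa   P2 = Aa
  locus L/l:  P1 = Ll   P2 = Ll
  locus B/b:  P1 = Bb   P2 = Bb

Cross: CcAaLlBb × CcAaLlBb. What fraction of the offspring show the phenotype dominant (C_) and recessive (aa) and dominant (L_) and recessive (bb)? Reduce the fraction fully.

CcAaLlBb gametes: CALB×1, CALb×1, CAlB×1, CAlb×1, CaLB×1, CaLb×1, CalB×1, Calb×1, cALB×1, cALb×1, cAlB×1, cAlb×1, caLB×1, caLb×1, calB×1, calb×1
CcAaLlBb gametes: CALB×1, CALb×1, CAlB×1, CAlb×1, CaLB×1, CaLb×1, CalB×1, Calb×1, cALB×1, cALb×1, cAlB×1, cAlb×1, caLB×1, caLb×1, calB×1, calb×1
CcAaLlBb×CcAaLlBb grid (16·16=256): CCAALLBB=1 CCAALLBb=2 CCAALLbb=1 CCAALlBB=2 CCAALlBb=4 CCAALlbb=2 CCAAllBB=1 CCAAllBb=2 CCAAllbb=1 CCAaLLBB=2 CCAaLLBb=4 CCAaLLbb=2 CCAaLlBB=4 CCAaLlBb=8 CCAaLlbb=4 CCAallBB=2 CCAallBb=4 CCAallbb=2 CCaaLLBB=1 CCaaLLBb=2 CCaaLLbb=1 CCaaLlBB=2 CCaaLlBb=4 CCaaLlbb=2 CCaallBB=1 CCaallBb=2 CCaallbb=1 CcAALLBB=2 CcAALLBb=4 CcAALLbb=2 CcAALlBB=4 CcAALlBb=8 CcAALlbb=4 CcAAllBB=2 CcAAllBb=4 CcAAllbb=2 CcAaLLBB=4 CcAaLLBb=8 CcAaLLbb=4 CcAaLlBB=8 CcAaLlBb=16 CcAaLlbb=8 CcAallBB=4 CcAallBb=8 CcAallbb=4 CcaaLLBB=2 CcaaLLBb=4 CcaaLLbb=2 CcaaLlBB=4 CcaaLlBb=8 CcaaLlbb=4 CcaallBB=2 CcaallBb=4 Ccaallbb=2 ccAALLBB=1 ccAALLBb=2 ccAALLbb=1 ccAALlBB=2 ccAALlBb=4 ccAALlbb=2 ccAAllBB=1 ccAAllBb=2 ccAAllbb=1 ccAaLLBB=2 ccAaLLBb=4 ccAaLLbb=2 ccAaLlBB=4 ccAaLlBb=8 ccAaLlbb=4 ccAallBB=2 ccAallBb=4 ccAallbb=2 ccaaLLBB=1 ccaaLLBb=2 ccaaLLbb=1 ccaaLlBB=2 ccaaLlBb=4 ccaaLlbb=2 ccaallBB=1 ccaallBb=2 ccaallbb=1
C_ aa L_ bb hits 9/256; gcd=1; 9÷1/256÷1 = 9/256

P(C_ aa L_ bb) = 9/256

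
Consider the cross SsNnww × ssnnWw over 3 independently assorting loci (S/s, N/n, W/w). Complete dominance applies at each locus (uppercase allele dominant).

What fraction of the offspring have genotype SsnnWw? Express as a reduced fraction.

P(SsnnWw) = 1/8

SsNnww gametes: SNw×2, Snw×2, sNw×2, snw×2
ssnnWw gametes: snW×4, snw×4
SsNnww×ssnnWw grid (8·8=64): SsNnWw=8 SsNnww=8 SsnnWw=8 Ssnnww=8 ssNnWw=8 ssNnww=8 ssnnWw=8 ssnnww=8
SsnnWw hits 8/64; gcd=8; 8÷8/64÷8 = 1/8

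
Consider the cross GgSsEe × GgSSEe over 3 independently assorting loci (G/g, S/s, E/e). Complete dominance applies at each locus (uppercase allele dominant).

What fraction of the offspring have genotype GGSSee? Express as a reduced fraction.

GgSsEe gametes: GSE×1, GSe×1, GsE×1, Gse×1, gSE×1, gSe×1, gsE×1, gse×1
GgSSEe gametes: GSE×2, GSe×2, gSE×2, gSe×2
GgSsEe×GgSSEe grid (8·8=64): GGSSEE=2 GGSSEe=4 GGSSee=2 GGSsEE=2 GGSsEe=4 GGSsee=2 GgSSEE=4 GgSSEe=8 GgSSee=4 GgSsEE=4 GgSsEe=8 GgSsee=4 ggSSEE=2 ggSSEe=4 ggSSee=2 ggSsEE=2 ggSsEe=4 ggSsee=2
GGSSee hits 2/64; gcd=2; 2÷2/64÷2 = 1/32

P(GGSSee) = 1/32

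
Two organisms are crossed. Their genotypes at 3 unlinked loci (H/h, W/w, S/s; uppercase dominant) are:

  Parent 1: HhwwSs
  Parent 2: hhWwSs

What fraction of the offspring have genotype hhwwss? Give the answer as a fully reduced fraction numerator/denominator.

P(hhwwss) = 1/16

HhwwSs gametes: HwS×2, Hws×2, hwS×2, hws×2
hhWwSs gametes: hWS×2, hWs×2, hwS×2, hws×2
HhwwSs×hhWwSs grid (8·8=64): HhWwSS=4 HhWwSs=8 HhWwss=4 HhwwSS=4 HhwwSs=8 Hhwwss=4 hhWwSS=4 hhWwSs=8 hhWwss=4 hhwwSS=4 hhwwSs=8 hhwwss=4
hhwwss hits 4/64; gcd=4; 4÷4/64÷4 = 1/16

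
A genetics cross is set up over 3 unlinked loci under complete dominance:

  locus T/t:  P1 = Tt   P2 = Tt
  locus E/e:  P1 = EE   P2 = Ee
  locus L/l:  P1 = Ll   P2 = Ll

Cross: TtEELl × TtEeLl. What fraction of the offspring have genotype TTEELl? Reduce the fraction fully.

TtEELl gametes: TEL×2, TEl×2, tEL×2, tEl×2
TtEeLl gametes: TEL×1, TEl×1, TeL×1, Tel×1, tEL×1, tEl×1, teL×1, tel×1
TtEELl×TtEeLl grid (8·8=64): TTEELL=2 TTEELl=4 TTEEll=2 TTEeLL=2 TTEeLl=4 TTEell=2 TtEELL=4 TtEELl=8 TtEEll=4 TtEeLL=4 TtEeLl=8 TtEell=4 ttEELL=2 ttEELl=4 ttEEll=2 ttEeLL=2 ttEeLl=4 ttEell=2
TTEELl hits 4/64; gcd=4; 4÷4/64÷4 = 1/16

P(TTEELl) = 1/16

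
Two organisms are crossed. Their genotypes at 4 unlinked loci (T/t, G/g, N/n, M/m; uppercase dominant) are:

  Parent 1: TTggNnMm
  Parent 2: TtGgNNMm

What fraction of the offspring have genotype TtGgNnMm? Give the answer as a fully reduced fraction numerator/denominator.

TTggNnMm gametes: TgNM×4, TgNm×4, TgnM×4, Tgnm×4
TtGgNNMm gametes: TGNM×2, TGNm×2, TgNM×2, TgNm×2, tGNM×2, tGNm×2, tgNM×2, tgNm×2
TTggNnMm×TtGgNNMm grid (16·16=256): TTGgNNMM=8 TTGgNNMm=16 TTGgNNmm=8 TTGgNnMM=8 TTGgNnMm=16 TTGgNnmm=8 TTggNNMM=8 TTggNNMm=16 TTggNNmm=8 TTggNnMM=8 TTggNnMm=16 TTggNnmm=8 TtGgNNMM=8 TtGgNNMm=16 TtGgNNmm=8 TtGgNnMM=8 TtGgNnMm=16 TtGgNnmm=8 TtggNNMM=8 TtggNNMm=16 TtggNNmm=8 TtggNnMM=8 TtggNnMm=16 TtggNnmm=8
TtGgNnMm hits 16/256; gcd=16; 16÷16/256÷16 = 1/16

P(TtGgNnMm) = 1/16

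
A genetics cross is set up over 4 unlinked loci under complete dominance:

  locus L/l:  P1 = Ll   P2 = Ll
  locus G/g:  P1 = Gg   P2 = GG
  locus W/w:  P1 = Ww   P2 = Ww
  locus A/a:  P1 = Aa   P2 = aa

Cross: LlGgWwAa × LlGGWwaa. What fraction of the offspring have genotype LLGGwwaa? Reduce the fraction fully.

LlGgWwAa gametes: LGWA×1, LGWa×1, LGwA×1, LGwa×1, LgWA×1, LgWa×1, LgwA×1, Lgwa×1, lGWA×1, lGWa×1, lGwA×1, lGwa×1, lgWA×1, lgWa×1, lgwA×1, lgwa×1
LlGGWwaa gametes: LGWa×4, LGwa×4, lGWa×4, lGwa×4
LlGgWwAa×LlGGWwaa grid (16·16=256): LLGGWWAa=4 LLGGWWaa=4 LLGGWwAa=8 LLGGWwaa=8 LLGGwwAa=4 LLGGwwaa=4 LLGgWWAa=4 LLGgWWaa=4 LLGgWwAa=8 LLGgWwaa=8 LLGgwwAa=4 LLGgwwaa=4 LlGGWWAa=8 LlGGWWaa=8 LlGGWwAa=16 LlGGWwaa=16 LlGGwwAa=8 LlGGwwaa=8 LlGgWWAa=8 LlGgWWaa=8 LlGgWwAa=16 LlGgWwaa=16 LlGgwwAa=8 LlGgwwaa=8 llGGWWAa=4 llGGWWaa=4 llGGWwAa=8 llGGWwaa=8 llGGwwAa=4 llGGwwaa=4 llGgWWAa=4 llGgWWaa=4 llGgWwAa=8 llGgWwaa=8 llGgwwAa=4 llGgwwaa=4
LLGGwwaa hits 4/256; gcd=4; 4÷4/256÷4 = 1/64

P(LLGGwwaa) = 1/64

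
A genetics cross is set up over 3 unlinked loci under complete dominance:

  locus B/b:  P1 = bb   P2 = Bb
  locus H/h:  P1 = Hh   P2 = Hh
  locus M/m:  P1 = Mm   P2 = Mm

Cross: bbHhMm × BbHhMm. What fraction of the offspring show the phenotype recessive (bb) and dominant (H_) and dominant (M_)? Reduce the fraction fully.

bbHhMm gametes: bHM×2, bHm×2, bhM×2, bhm×2
BbHhMm gametes: BHM×1, BHm×1, BhM×1, Bhm×1, bHM×1, bHm×1, bhM×1, bhm×1
bbHhMm×BbHhMm grid (8·8=64): BbHHMM=2 BbHHMm=4 BbHHmm=2 BbHhMM=4 BbHhMm=8 BbHhmm=4 BbhhMM=2 BbhhMm=4 Bbhhmm=2 bbHHMM=2 bbHHMm=4 bbHHmm=2 bbHhMM=4 bbHhMm=8 bbHhmm=4 bbhhMM=2 bbhhMm=4 bbhhmm=2
bb H_ M_ hits 18/64; gcd=2; 18÷2/64÷2 = 9/32

P(bb H_ M_) = 9/32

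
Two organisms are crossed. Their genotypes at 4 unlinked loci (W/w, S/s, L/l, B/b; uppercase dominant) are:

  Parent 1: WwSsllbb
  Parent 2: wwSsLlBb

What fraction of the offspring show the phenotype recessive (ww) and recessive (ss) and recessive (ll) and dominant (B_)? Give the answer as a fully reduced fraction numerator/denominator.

P(ww ss ll B_) = 1/32

WwSsllbb gametes: WSlb×4, Wslb×4, wSlb×4, wslb×4
wwSsLlBb gametes: wSLB×2, wSLb×2, wSlB×2, wSlb×2, wsLB×2, wsLb×2, wslB×2, wslb×2
WwSsllbb×wwSsLlBb grid (16·16=256): WwSSLlBb=8 WwSSLlbb=8 WwSSllBb=8 WwSSllbb=8 WwSsLlBb=16 WwSsLlbb=16 WwSsllBb=16 WwSsllbb=16 WwssLlBb=8 WwssLlbb=8 WwssllBb=8 Wwssllbb=8 wwSSLlBb=8 wwSSLlbb=8 wwSSllBb=8 wwSSllbb=8 wwSsLlBb=16 wwSsLlbb=16 wwSsllBb=16 wwSsllbb=16 wwssLlBb=8 wwssLlbb=8 wwssllBb=8 wwssllbb=8
ww ss ll B_ hits 8/256; gcd=8; 8÷8/256÷8 = 1/32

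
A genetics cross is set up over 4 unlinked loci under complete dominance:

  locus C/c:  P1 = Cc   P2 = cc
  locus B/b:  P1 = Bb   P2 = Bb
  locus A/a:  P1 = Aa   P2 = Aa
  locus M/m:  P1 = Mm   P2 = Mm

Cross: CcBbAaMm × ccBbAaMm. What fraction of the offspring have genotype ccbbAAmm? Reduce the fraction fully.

P(ccbbAAmm) = 1/128

CcBbAaMm gametes: CBAM×1, CBAm×1, CBaM×1, CBam×1, CbAM×1, CbAm×1, CbaM×1, Cbam×1, cBAM×1, cBAm×1, cBaM×1, cBam×1, cbAM×1, cbAm×1, cbaM×1, cbam×1
ccBbAaMm gametes: cBAM×2, cBAm×2, cBaM×2, cBam×2, cbAM×2, cbAm×2, cbaM×2, cbam×2
CcBbAaMm×ccBbAaMm grid (16·16=256): CcBBAAMM=2 CcBBAAMm=4 CcBBAAmm=2 CcBBAaMM=4 CcBBAaMm=8 CcBBAamm=4 CcBBaaMM=2 CcBBaaMm=4 CcBBaamm=2 CcBbAAMM=4 CcBbAAMm=8 CcBbAAmm=4 CcBbAaMM=8 CcBbAaMm=16 CcBbAamm=8 CcBbaaMM=4 CcBbaaMm=8 CcBbaamm=4 CcbbAAMM=2 CcbbAAMm=4 CcbbAAmm=2 CcbbAaMM=4 CcbbAaMm=8 CcbbAamm=4 CcbbaaMM=2 CcbbaaMm=4 Ccbbaamm=2 ccBBAAMM=2 ccBBAAMm=4 ccBBAAmm=2 ccBBAaMM=4 ccBBAaMm=8 ccBBAamm=4 ccBBaaMM=2 ccBBaaMm=4 ccBBaamm=2 ccBbAAMM=4 ccBbAAMm=8 ccBbAAmm=4 ccBbAaMM=8 ccBbAaMm=16 ccBbAamm=8 ccBbaaMM=4 ccBbaaMm=8 ccBbaamm=4 ccbbAAMM=2 ccbbAAMm=4 ccbbAAmm=2 ccbbAaMM=4 ccbbAaMm=8 ccbbAamm=4 ccbbaaMM=2 ccbbaaMm=4 ccbbaamm=2
ccbbAAmm hits 2/256; gcd=2; 2÷2/256÷2 = 1/128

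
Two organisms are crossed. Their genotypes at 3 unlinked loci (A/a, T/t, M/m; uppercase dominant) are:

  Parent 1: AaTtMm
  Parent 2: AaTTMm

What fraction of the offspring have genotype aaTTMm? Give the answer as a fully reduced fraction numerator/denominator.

AaTtMm gametes: ATM×1, ATm×1, AtM×1, Atm×1, aTM×1, aTm×1, atM×1, atm×1
AaTTMm gametes: ATM×2, ATm×2, aTM×2, aTm×2
AaTtMm×AaTTMm grid (8·8=64): AATTMM=2 AATTMm=4 AATTmm=2 AATtMM=2 AATtMm=4 AATtmm=2 AaTTMM=4 AaTTMm=8 AaTTmm=4 AaTtMM=4 AaTtMm=8 AaTtmm=4 aaTTMM=2 aaTTMm=4 aaTTmm=2 aaTtMM=2 aaTtMm=4 aaTtmm=2
aaTTMm hits 4/64; gcd=4; 4÷4/64÷4 = 1/16

P(aaTTMm) = 1/16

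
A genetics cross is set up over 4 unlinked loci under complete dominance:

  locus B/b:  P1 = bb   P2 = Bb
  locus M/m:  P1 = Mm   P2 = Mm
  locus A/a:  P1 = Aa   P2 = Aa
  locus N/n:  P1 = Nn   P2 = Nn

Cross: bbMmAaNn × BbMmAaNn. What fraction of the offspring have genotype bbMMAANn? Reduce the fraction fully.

bbMmAaNn gametes: bMAN×2, bMAn×2, bMaN×2, bMan×2, bmAN×2, bmAn×2, bmaN×2, bman×2
BbMmAaNn gametes: BMAN×1, BMAn×1, BMaN×1, BMan×1, BmAN×1, BmAn×1, BmaN×1, Bman×1, bMAN×1, bMAn×1, bMaN×1, bMan×1, bmAN×1, bmAn×1, bmaN×1, bman×1
bbMmAaNn×BbMmAaNn grid (16·16=256): BbMMAANN=2 BbMMAANn=4 BbMMAAnn=2 BbMMAaNN=4 BbMMAaNn=8 BbMMAann=4 BbMMaaNN=2 BbMMaaNn=4 BbMMaann=2 BbMmAANN=4 BbMmAANn=8 BbMmAAnn=4 BbMmAaNN=8 BbMmAaNn=16 BbMmAann=8 BbMmaaNN=4 BbMmaaNn=8 BbMmaann=4 BbmmAANN=2 BbmmAANn=4 BbmmAAnn=2 BbmmAaNN=4 BbmmAaNn=8 BbmmAann=4 BbmmaaNN=2 BbmmaaNn=4 Bbmmaann=2 bbMMAANN=2 bbMMAANn=4 bbMMAAnn=2 bbMMAaNN=4 bbMMAaNn=8 bbMMAann=4 bbMMaaNN=2 bbMMaaNn=4 bbMMaann=2 bbMmAANN=4 bbMmAANn=8 bbMmAAnn=4 bbMmAaNN=8 bbMmAaNn=16 bbMmAann=8 bbMmaaNN=4 bbMmaaNn=8 bbMmaann=4 bbmmAANN=2 bbmmAANn=4 bbmmAAnn=2 bbmmAaNN=4 bbmmAaNn=8 bbmmAann=4 bbmmaaNN=2 bbmmaaNn=4 bbmmaann=2
bbMMAANn hits 4/256; gcd=4; 4÷4/256÷4 = 1/64

P(bbMMAANn) = 1/64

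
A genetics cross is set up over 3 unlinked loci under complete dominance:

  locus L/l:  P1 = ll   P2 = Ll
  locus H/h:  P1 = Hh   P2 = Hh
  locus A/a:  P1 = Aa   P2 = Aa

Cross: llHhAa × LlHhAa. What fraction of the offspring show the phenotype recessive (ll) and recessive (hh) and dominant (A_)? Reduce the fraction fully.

llHhAa gametes: lHA×2, lHa×2, lhA×2, lha×2
LlHhAa gametes: LHA×1, LHa×1, LhA×1, Lha×1, lHA×1, lHa×1, lhA×1, lha×1
llHhAa×LlHhAa grid (8·8=64): LlHHAA=2 LlHHAa=4 LlHHaa=2 LlHhAA=4 LlHhAa=8 LlHhaa=4 LlhhAA=2 LlhhAa=4 Llhhaa=2 llHHAA=2 llHHAa=4 llHHaa=2 llHhAA=4 llHhAa=8 llHhaa=4 llhhAA=2 llhhAa=4 llhhaa=2
ll hh A_ hits 6/64; gcd=2; 6÷2/64÷2 = 3/32

P(ll hh A_) = 3/32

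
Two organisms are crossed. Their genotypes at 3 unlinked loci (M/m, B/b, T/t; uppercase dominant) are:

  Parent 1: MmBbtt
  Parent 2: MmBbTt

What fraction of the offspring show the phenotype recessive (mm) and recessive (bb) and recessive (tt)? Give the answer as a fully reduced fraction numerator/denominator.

P(mm bb tt) = 1/32

MmBbtt gametes: MBt×2, Mbt×2, mBt×2, mbt×2
MmBbTt gametes: MBT×1, MBt×1, MbT×1, Mbt×1, mBT×1, mBt×1, mbT×1, mbt×1
MmBbtt×MmBbTt grid (8·8=64): MMBBTt=2 MMBBtt=2 MMBbTt=4 MMBbtt=4 MMbbTt=2 MMbbtt=2 MmBBTt=4 MmBBtt=4 MmBbTt=8 MmBbtt=8 MmbbTt=4 Mmbbtt=4 mmBBTt=2 mmBBtt=2 mmBbTt=4 mmBbtt=4 mmbbTt=2 mmbbtt=2
mm bb tt hits 2/64; gcd=2; 2÷2/64÷2 = 1/32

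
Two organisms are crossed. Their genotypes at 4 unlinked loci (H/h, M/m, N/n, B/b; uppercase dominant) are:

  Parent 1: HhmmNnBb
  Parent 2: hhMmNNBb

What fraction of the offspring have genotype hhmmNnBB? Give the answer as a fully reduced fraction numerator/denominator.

HhmmNnBb gametes: HmNB×2, HmNb×2, HmnB×2, Hmnb×2, hmNB×2, hmNb×2, hmnB×2, hmnb×2
hhMmNNBb gametes: hMNB×4, hMNb×4, hmNB×4, hmNb×4
HhmmNnBb×hhMmNNBb grid (16·16=256): HhMmNNBB=8 HhMmNNBb=16 HhMmNNbb=8 HhMmNnBB=8 HhMmNnBb=16 HhMmNnbb=8 HhmmNNBB=8 HhmmNNBb=16 HhmmNNbb=8 HhmmNnBB=8 HhmmNnBb=16 HhmmNnbb=8 hhMmNNBB=8 hhMmNNBb=16 hhMmNNbb=8 hhMmNnBB=8 hhMmNnBb=16 hhMmNnbb=8 hhmmNNBB=8 hhmmNNBb=16 hhmmNNbb=8 hhmmNnBB=8 hhmmNnBb=16 hhmmNnbb=8
hhmmNnBB hits 8/256; gcd=8; 8÷8/256÷8 = 1/32

P(hhmmNnBB) = 1/32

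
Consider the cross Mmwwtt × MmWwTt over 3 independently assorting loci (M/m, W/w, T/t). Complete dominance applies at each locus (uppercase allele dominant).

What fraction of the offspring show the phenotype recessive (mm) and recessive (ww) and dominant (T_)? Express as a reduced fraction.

P(mm ww T_) = 1/16

Mmwwtt gametes: Mwt×4, mwt×4
MmWwTt gametes: MWT×1, MWt×1, MwT×1, Mwt×1, mWT×1, mWt×1, mwT×1, mwt×1
Mmwwtt×MmWwTt grid (8·8=64): MMWwTt=4 MMWwtt=4 MMwwTt=4 MMwwtt=4 MmWwTt=8 MmWwtt=8 MmwwTt=8 Mmwwtt=8 mmWwTt=4 mmWwtt=4 mmwwTt=4 mmwwtt=4
mm ww T_ hits 4/64; gcd=4; 4÷4/64÷4 = 1/16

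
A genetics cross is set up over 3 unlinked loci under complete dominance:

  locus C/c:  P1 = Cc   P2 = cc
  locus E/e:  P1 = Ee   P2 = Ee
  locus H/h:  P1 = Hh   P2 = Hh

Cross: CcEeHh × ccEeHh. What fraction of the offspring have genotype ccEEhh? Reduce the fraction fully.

P(ccEEhh) = 1/32

CcEeHh gametes: CEH×1, CEh×1, CeH×1, Ceh×1, cEH×1, cEh×1, ceH×1, ceh×1
ccEeHh gametes: cEH×2, cEh×2, ceH×2, ceh×2
CcEeHh×ccEeHh grid (8·8=64): CcEEHH=2 CcEEHh=4 CcEEhh=2 CcEeHH=4 CcEeHh=8 CcEehh=4 CceeHH=2 CceeHh=4 Cceehh=2 ccEEHH=2 ccEEHh=4 ccEEhh=2 ccEeHH=4 ccEeHh=8 ccEehh=4 cceeHH=2 cceeHh=4 cceehh=2
ccEEhh hits 2/64; gcd=2; 2÷2/64÷2 = 1/32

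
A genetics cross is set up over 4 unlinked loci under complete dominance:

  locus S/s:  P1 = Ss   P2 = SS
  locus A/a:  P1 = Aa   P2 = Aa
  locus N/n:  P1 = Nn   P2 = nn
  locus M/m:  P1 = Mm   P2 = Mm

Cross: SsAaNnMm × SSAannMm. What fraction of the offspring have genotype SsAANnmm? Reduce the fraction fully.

SsAaNnMm gametes: SANM×1, SANm×1, SAnM×1, SAnm×1, SaNM×1, SaNm×1, SanM×1, Sanm×1, sANM×1, sANm×1, sAnM×1, sAnm×1, saNM×1, saNm×1, sanM×1, sanm×1
SSAannMm gametes: SAnM×4, SAnm×4, SanM×4, Sanm×4
SsAaNnMm×SSAannMm grid (16·16=256): SSAANnMM=4 SSAANnMm=8 SSAANnmm=4 SSAAnnMM=4 SSAAnnMm=8 SSAAnnmm=4 SSAaNnMM=8 SSAaNnMm=16 SSAaNnmm=8 SSAannMM=8 SSAannMm=16 SSAannmm=8 SSaaNnMM=4 SSaaNnMm=8 SSaaNnmm=4 SSaannMM=4 SSaannMm=8 SSaannmm=4 SsAANnMM=4 SsAANnMm=8 SsAANnmm=4 SsAAnnMM=4 SsAAnnMm=8 SsAAnnmm=4 SsAaNnMM=8 SsAaNnMm=16 SsAaNnmm=8 SsAannMM=8 SsAannMm=16 SsAannmm=8 SsaaNnMM=4 SsaaNnMm=8 SsaaNnmm=4 SsaannMM=4 SsaannMm=8 Ssaannmm=4
SsAANnmm hits 4/256; gcd=4; 4÷4/256÷4 = 1/64

P(SsAANnmm) = 1/64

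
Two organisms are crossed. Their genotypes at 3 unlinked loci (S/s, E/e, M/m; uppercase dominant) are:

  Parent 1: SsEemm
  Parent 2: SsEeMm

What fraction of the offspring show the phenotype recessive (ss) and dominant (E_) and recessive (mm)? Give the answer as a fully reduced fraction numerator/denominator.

P(ss E_ mm) = 3/32

SsEemm gametes: SEm×2, Sem×2, sEm×2, sem×2
SsEeMm gametes: SEM×1, SEm×1, SeM×1, Sem×1, sEM×1, sEm×1, seM×1, sem×1
SsEemm×SsEeMm grid (8·8=64): SSEEMm=2 SSEEmm=2 SSEeMm=4 SSEemm=4 SSeeMm=2 SSeemm=2 SsEEMm=4 SsEEmm=4 SsEeMm=8 SsEemm=8 SseeMm=4 Sseemm=4 ssEEMm=2 ssEEmm=2 ssEeMm=4 ssEemm=4 sseeMm=2 sseemm=2
ss E_ mm hits 6/64; gcd=2; 6÷2/64÷2 = 3/32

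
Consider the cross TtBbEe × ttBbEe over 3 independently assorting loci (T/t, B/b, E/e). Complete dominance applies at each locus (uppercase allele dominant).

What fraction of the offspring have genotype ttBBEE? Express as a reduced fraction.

P(ttBBEE) = 1/32

TtBbEe gametes: TBE×1, TBe×1, TbE×1, Tbe×1, tBE×1, tBe×1, tbE×1, tbe×1
ttBbEe gametes: tBE×2, tBe×2, tbE×2, tbe×2
TtBbEe×ttBbEe grid (8·8=64): TtBBEE=2 TtBBEe=4 TtBBee=2 TtBbEE=4 TtBbEe=8 TtBbee=4 TtbbEE=2 TtbbEe=4 Ttbbee=2 ttBBEE=2 ttBBEe=4 ttBBee=2 ttBbEE=4 ttBbEe=8 ttBbee=4 ttbbEE=2 ttbbEe=4 ttbbee=2
ttBBEE hits 2/64; gcd=2; 2÷2/64÷2 = 1/32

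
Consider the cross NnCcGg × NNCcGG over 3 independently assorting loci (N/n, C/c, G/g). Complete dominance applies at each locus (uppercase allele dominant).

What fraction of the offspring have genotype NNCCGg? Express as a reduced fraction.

NnCcGg gametes: NCG×1, NCg×1, NcG×1, Ncg×1, nCG×1, nCg×1, ncG×1, ncg×1
NNCcGG gametes: NCG×4, NcG×4
NnCcGg×NNCcGG grid (8·8=64): NNCCGG=4 NNCCGg=4 NNCcGG=8 NNCcGg=8 NNccGG=4 NNccGg=4 NnCCGG=4 NnCCGg=4 NnCcGG=8 NnCcGg=8 NnccGG=4 NnccGg=4
NNCCGg hits 4/64; gcd=4; 4÷4/64÷4 = 1/16

P(NNCCGg) = 1/16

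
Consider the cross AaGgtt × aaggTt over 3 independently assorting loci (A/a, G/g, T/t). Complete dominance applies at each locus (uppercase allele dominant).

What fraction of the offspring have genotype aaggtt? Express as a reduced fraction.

P(aaggtt) = 1/8

AaGgtt gametes: AGt×2, Agt×2, aGt×2, agt×2
aaggTt gametes: agT×4, agt×4
AaGgtt×aaggTt grid (8·8=64): AaGgTt=8 AaGgtt=8 AaggTt=8 Aaggtt=8 aaGgTt=8 aaGgtt=8 aaggTt=8 aaggtt=8
aaggtt hits 8/64; gcd=8; 8÷8/64÷8 = 1/8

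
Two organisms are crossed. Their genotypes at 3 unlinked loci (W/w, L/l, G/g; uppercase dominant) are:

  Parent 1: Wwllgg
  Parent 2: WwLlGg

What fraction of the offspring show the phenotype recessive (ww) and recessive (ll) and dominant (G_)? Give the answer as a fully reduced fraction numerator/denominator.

Wwllgg gametes: Wlg×4, wlg×4
WwLlGg gametes: WLG×1, WLg×1, WlG×1, Wlg×1, wLG×1, wLg×1, wlG×1, wlg×1
Wwllgg×WwLlGg grid (8·8=64): WWLlGg=4 WWLlgg=4 WWllGg=4 WWllgg=4 WwLlGg=8 WwLlgg=8 WwllGg=8 Wwllgg=8 wwLlGg=4 wwLlgg=4 wwllGg=4 wwllgg=4
ww ll G_ hits 4/64; gcd=4; 4÷4/64÷4 = 1/16

P(ww ll G_) = 1/16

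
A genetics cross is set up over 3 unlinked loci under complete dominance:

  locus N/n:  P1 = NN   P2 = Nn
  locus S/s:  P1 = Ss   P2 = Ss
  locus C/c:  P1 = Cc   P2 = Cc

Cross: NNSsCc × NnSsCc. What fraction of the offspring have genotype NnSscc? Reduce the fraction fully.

NNSsCc gametes: NSC×2, NSc×2, NsC×2, Nsc×2
NnSsCc gametes: NSC×1, NSc×1, NsC×1, Nsc×1, nSC×1, nSc×1, nsC×1, nsc×1
NNSsCc×NnSsCc grid (8·8=64): NNSSCC=2 NNSSCc=4 NNSScc=2 NNSsCC=4 NNSsCc=8 NNSscc=4 NNssCC=2 NNssCc=4 NNsscc=2 NnSSCC=2 NnSSCc=4 NnSScc=2 NnSsCC=4 NnSsCc=8 NnSscc=4 NnssCC=2 NnssCc=4 Nnsscc=2
NnSscc hits 4/64; gcd=4; 4÷4/64÷4 = 1/16

P(NnSscc) = 1/16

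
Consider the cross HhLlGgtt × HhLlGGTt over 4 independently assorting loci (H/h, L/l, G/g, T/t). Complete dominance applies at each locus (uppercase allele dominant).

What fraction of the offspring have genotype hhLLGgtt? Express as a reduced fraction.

P(hhLLGgtt) = 1/64

HhLlGgtt gametes: HLGt×2, HLgt×2, HlGt×2, Hlgt×2, hLGt×2, hLgt×2, hlGt×2, hlgt×2
HhLlGGTt gametes: HLGT×2, HLGt×2, HlGT×2, HlGt×2, hLGT×2, hLGt×2, hlGT×2, hlGt×2
HhLlGgtt×HhLlGGTt grid (16·16=256): HHLLGGTt=4 HHLLGGtt=4 HHLLGgTt=4 HHLLGgtt=4 HHLlGGTt=8 HHLlGGtt=8 HHLlGgTt=8 HHLlGgtt=8 HHllGGTt=4 HHllGGtt=4 HHllGgTt=4 HHllGgtt=4 HhLLGGTt=8 HhLLGGtt=8 HhLLGgTt=8 HhLLGgtt=8 HhLlGGTt=16 HhLlGGtt=16 HhLlGgTt=16 HhLlGgtt=16 HhllGGTt=8 HhllGGtt=8 HhllGgTt=8 HhllGgtt=8 hhLLGGTt=4 hhLLGGtt=4 hhLLGgTt=4 hhLLGgtt=4 hhLlGGTt=8 hhLlGGtt=8 hhLlGgTt=8 hhLlGgtt=8 hhllGGTt=4 hhllGGtt=4 hhllGgTt=4 hhllGgtt=4
hhLLGgtt hits 4/256; gcd=4; 4÷4/256÷4 = 1/64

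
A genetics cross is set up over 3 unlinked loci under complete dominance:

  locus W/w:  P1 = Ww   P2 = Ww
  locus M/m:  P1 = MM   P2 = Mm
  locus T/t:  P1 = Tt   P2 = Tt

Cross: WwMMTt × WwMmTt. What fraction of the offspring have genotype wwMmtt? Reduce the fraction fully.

WwMMTt gametes: WMT×2, WMt×2, wMT×2, wMt×2
WwMmTt gametes: WMT×1, WMt×1, WmT×1, Wmt×1, wMT×1, wMt×1, wmT×1, wmt×1
WwMMTt×WwMmTt grid (8·8=64): WWMMTT=2 WWMMTt=4 WWMMtt=2 WWMmTT=2 WWMmTt=4 WWMmtt=2 WwMMTT=4 WwMMTt=8 WwMMtt=4 WwMmTT=4 WwMmTt=8 WwMmtt=4 wwMMTT=2 wwMMTt=4 wwMMtt=2 wwMmTT=2 wwMmTt=4 wwMmtt=2
wwMmtt hits 2/64; gcd=2; 2÷2/64÷2 = 1/32

P(wwMmtt) = 1/32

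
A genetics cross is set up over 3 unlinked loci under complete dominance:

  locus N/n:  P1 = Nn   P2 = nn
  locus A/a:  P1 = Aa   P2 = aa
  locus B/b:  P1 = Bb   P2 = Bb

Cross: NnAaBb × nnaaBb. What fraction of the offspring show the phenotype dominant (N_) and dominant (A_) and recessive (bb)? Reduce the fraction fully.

P(N_ A_ bb) = 1/16

NnAaBb gametes: NAB×1, NAb×1, NaB×1, Nab×1, nAB×1, nAb×1, naB×1, nab×1
nnaaBb gametes: naB×4, nab×4
NnAaBb×nnaaBb grid (8·8=64): NnAaBB=4 NnAaBb=8 NnAabb=4 NnaaBB=4 NnaaBb=8 Nnaabb=4 nnAaBB=4 nnAaBb=8 nnAabb=4 nnaaBB=4 nnaaBb=8 nnaabb=4
N_ A_ bb hits 4/64; gcd=4; 4÷4/64÷4 = 1/16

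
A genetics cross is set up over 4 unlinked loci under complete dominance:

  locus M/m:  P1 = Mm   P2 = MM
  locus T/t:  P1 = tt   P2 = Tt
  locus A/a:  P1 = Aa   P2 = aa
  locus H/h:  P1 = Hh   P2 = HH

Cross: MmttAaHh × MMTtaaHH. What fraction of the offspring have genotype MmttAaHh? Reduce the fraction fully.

MmttAaHh gametes: MtAH×2, MtAh×2, MtaH×2, Mtah×2, mtAH×2, mtAh×2, mtaH×2, mtah×2
MMTtaaHH gametes: MTaH×8, MtaH×8
MmttAaHh×MMTtaaHH grid (16·16=256): MMTtAaHH=16 MMTtAaHh=16 MMTtaaHH=16 MMTtaaHh=16 MMttAaHH=16 MMttAaHh=16 MMttaaHH=16 MMttaaHh=16 MmTtAaHH=16 MmTtAaHh=16 MmTtaaHH=16 MmTtaaHh=16 MmttAaHH=16 MmttAaHh=16 MmttaaHH=16 MmttaaHh=16
MmttAaHh hits 16/256; gcd=16; 16÷16/256÷16 = 1/16

P(MmttAaHh) = 1/16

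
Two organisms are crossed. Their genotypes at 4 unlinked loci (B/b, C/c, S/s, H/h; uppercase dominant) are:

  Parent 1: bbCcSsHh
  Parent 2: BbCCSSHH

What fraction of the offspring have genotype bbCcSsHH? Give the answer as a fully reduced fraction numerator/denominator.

P(bbCcSsHH) = 1/16

bbCcSsHh gametes: bCSH×2, bCSh×2, bCsH×2, bCsh×2, bcSH×2, bcSh×2, bcsH×2, bcsh×2
BbCCSSHH gametes: BCSH×8, bCSH×8
bbCcSsHh×BbCCSSHH grid (16·16=256): BbCCSSHH=16 BbCCSSHh=16 BbCCSsHH=16 BbCCSsHh=16 BbCcSSHH=16 BbCcSSHh=16 BbCcSsHH=16 BbCcSsHh=16 bbCCSSHH=16 bbCCSSHh=16 bbCCSsHH=16 bbCCSsHh=16 bbCcSSHH=16 bbCcSSHh=16 bbCcSsHH=16 bbCcSsHh=16
bbCcSsHH hits 16/256; gcd=16; 16÷16/256÷16 = 1/16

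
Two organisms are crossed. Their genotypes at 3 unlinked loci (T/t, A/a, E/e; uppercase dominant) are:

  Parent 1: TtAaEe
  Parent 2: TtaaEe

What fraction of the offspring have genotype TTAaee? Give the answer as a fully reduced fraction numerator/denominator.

P(TTAaee) = 1/32

TtAaEe gametes: TAE×1, TAe×1, TaE×1, Tae×1, tAE×1, tAe×1, taE×1, tae×1
TtaaEe gametes: TaE×2, Tae×2, taE×2, tae×2
TtAaEe×TtaaEe grid (8·8=64): TTAaEE=2 TTAaEe=4 TTAaee=2 TTaaEE=2 TTaaEe=4 TTaaee=2 TtAaEE=4 TtAaEe=8 TtAaee=4 TtaaEE=4 TtaaEe=8 Ttaaee=4 ttAaEE=2 ttAaEe=4 ttAaee=2 ttaaEE=2 ttaaEe=4 ttaaee=2
TTAaee hits 2/64; gcd=2; 2÷2/64÷2 = 1/32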